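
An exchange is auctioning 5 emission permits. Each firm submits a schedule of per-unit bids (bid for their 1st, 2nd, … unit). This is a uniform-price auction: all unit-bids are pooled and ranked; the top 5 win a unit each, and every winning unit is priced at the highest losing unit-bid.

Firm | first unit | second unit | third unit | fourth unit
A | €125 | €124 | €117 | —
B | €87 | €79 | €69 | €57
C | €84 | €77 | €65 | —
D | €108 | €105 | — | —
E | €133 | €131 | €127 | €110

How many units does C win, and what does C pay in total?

C: 0 units, pays €0

All unit-bids, highest first — top 5: 133 (E-1), 131 (E-2), 127 (E-3), 125 (A-1), 124 (A-2)
Highest rejected unit-bid = €117.
C wins 0 unit(s) at €117 each.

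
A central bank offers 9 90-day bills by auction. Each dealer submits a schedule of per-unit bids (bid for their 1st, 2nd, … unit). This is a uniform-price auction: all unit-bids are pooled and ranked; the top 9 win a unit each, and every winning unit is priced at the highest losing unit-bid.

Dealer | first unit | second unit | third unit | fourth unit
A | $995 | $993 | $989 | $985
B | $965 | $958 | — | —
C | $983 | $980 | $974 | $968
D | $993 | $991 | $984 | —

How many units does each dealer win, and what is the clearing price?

Merging the schedules and taking the best 9: 995 (A-1), 993 (A-2), 993 (D-1), 991 (D-2), 989 (A-3), 985 (A-4), 984 (D-3), 983 (C-1), 980 (C-2)
Highest rejected unit-bid = $974.
Allocation: A 4, C 2, D 3.

A 4, C 2, D 3; clearing price $974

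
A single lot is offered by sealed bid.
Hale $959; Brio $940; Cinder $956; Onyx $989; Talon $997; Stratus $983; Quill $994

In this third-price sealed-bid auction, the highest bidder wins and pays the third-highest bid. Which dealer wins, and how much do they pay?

Rule: the highest bidder wins and pays the third-highest bid.
Sorting bids: 997 (Talon) > 994 (Quill) > 989 (Onyx) > 983 (Stratus) > 959 (Hale) > 956 (Cinder) > …
Talon wins; payment is bid #3 in the ranking = $989.

Talon pays $989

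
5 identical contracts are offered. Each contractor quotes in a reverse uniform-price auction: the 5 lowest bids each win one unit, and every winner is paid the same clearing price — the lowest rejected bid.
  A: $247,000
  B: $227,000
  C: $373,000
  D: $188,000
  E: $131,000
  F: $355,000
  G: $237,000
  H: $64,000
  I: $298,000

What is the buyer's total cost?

Total cost: $1,235,000

Ordering the bids: 64,000 (H), 131,000 (E), 188,000 (D), 227,000 (B), 237,000 (G), 247,000 (A), 298,000 (I), …
The 5 lowest are H, E, D, B, G.
First losing bid is A's $247,000, which sets the uniform price.
Total cost = 5 × $247,000 = $1,235,000.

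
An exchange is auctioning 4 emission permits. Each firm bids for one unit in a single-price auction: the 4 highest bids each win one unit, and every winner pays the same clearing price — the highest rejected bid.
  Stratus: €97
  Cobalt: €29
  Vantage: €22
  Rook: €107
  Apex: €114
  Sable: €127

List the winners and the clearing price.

Sable, Apex, Rook, Stratus; each pays €29

Sorting: 127 (Sable), 114 (Apex), 107 (Rook), 97 (Stratus), 29 (Cobalt), 22 (Vantage)
Top 4: Sable, Apex, Rook, Stratus.
Clearing price = highest rejected bid = €29.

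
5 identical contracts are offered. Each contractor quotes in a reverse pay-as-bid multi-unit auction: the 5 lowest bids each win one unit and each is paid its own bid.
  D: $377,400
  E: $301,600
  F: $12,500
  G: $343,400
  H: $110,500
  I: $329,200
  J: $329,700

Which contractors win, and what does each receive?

F $12,500, H $110,500, E $301,600, I $329,200, J $329,700

Ordering the bids: 12,500 (F), 110,500 (H), 301,600 (E), 329,200 (I), 329,700 (J), 343,400 (G), 377,400 (D)
Lowest 5: F, H, E, I, J.
Each winner is paid its own bid: F $12,500, H $110,500, E $301,600, I $329,200, J $329,700.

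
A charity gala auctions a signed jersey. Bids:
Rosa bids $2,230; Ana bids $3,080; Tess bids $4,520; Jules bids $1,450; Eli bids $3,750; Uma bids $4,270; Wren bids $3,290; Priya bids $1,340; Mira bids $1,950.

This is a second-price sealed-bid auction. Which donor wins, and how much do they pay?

Tess pays $4,270

Bids ranked: 4,520 (Tess) > 4,270 (Uma) > 3,750 (Eli) > 3,290 (Wren) > 3,080 (Ana) > 2,230 (Rosa) > …
Tess is highest; pays the second-highest bid, $4,270.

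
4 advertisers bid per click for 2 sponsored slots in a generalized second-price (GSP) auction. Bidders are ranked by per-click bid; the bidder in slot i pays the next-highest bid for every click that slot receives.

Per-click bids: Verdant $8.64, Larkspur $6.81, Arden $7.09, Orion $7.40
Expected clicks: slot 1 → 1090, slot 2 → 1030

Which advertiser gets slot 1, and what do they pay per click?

Ranked by bid: $8.64 (Verdant) > $7.40 (Orion) > $7.09 (Arden) > …
Slot 1 goes to the first-ranked bidder, Verdant, who pays the next bid down: $7.40/click.

Verdant; $7.40 per click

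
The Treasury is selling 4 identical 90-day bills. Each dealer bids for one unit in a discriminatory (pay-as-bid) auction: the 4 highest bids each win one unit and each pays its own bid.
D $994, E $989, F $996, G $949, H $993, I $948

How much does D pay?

Bids ranked high→low: 996 (F), 994 (D), 993 (H), 989 (E), 949 (G), 948 (I)
The 4 highest are F, D, H, E.
D wins → own bid $994.

D pays $994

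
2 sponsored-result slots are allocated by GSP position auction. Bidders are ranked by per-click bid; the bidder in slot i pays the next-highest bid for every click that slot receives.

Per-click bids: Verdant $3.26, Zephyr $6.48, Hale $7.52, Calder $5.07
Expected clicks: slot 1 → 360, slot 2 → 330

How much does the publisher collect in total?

Ranked by bid: $7.52 (Hale) > $6.48 (Zephyr) > $5.07 (Calder) > …
Slot 1: Hale pays $6.48 × 360 = $2332.80
Slot 2: Zephyr pays $5.07 × 330 = $1673.10
Total = $4005.90

Total revenue: $4005.90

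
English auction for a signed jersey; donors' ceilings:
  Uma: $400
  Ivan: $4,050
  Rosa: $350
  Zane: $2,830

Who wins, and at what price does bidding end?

Ivan wins at $2,830

Sorting limits: 4,050 (Ivan) > 2,830 (Zane) > 400 (Uma) > 350 (Rosa)
Bidding ends when Zane exits at $2,830; Ivan takes it.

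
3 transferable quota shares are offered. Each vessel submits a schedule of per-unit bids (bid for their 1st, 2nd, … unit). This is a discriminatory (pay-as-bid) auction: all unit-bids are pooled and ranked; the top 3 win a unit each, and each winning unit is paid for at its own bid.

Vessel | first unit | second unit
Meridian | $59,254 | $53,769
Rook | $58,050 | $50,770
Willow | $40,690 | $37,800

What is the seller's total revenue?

Pooled unit-bids ranked (top 3): 59,254 (Meridian-1), 58,050 (Rook-1), 53,769 (Meridian-2)
Next rejected bid: $50,770 (not a price — pay-as-bid).
Each winning unit pays its own bid.
Revenue = 59,254 + 58,050 + 53,769 = $171,073.

Total revenue: $171,073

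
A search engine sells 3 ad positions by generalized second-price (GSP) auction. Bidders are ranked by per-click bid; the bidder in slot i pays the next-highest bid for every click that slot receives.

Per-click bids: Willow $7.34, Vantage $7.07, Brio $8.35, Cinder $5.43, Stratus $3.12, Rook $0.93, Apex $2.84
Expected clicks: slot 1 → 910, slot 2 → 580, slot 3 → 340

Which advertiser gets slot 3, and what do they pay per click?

Vantage; $5.43 per click

Sorting advertisers: $8.35 (Brio) > $7.34 (Willow) > $7.07 (Vantage) > $5.43 (Cinder) > …
Slot 3 goes to the third-ranked bidder, Vantage, who pays the next bid down: $5.43/click.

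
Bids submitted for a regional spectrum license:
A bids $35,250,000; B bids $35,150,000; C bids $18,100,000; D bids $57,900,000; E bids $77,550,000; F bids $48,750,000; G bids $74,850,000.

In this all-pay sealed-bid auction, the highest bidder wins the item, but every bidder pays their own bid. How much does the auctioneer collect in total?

Total revenue: $347,550,000

Bids ranked: 77,550,000 (E) > 74,850,000 (G) > 57,900,000 (D) > 48,750,000 (F) > 35,250,000 (A) > 35,150,000 (B) > …
E wins with the top bid; all bids are sunk regardless.
Every bidder forfeits their bid regardless of winning.
Revenue = 35,250,000 + 35,150,000 + 18,100,000 + 57,900,000 + 77,550,000 + 48,750,000 + 74,850,000 = $347,550,000.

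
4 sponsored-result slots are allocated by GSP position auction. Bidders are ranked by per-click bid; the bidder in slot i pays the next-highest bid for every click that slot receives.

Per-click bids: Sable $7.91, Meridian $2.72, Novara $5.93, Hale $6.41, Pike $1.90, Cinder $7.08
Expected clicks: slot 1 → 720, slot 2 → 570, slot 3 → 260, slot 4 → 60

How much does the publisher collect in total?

Total revenue: $10456.30

Ranked by bid: $7.91 (Sable) > $7.08 (Cinder) > $6.41 (Hale) > $5.93 (Novara) > $2.72 (Meridian) > …
Slot 1: Sable pays $7.08 × 720 = $5097.60
Slot 2: Cinder pays $6.41 × 570 = $3653.70
Slot 3: Hale pays $5.93 × 260 = $1541.80
Slot 4: Novara pays $2.72 × 60 = $163.20
Total = $10456.30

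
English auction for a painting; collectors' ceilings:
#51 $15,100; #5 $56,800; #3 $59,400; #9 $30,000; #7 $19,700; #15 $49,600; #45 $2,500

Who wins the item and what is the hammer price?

#3 wins at $56,800

Limits ranked: 59,400 (#3) > 56,800 (#5) > 49,600 (#15) > 30,000 (#9) > 19,700 (#7) > 15,100 (#51) > …
Once the price passes $56,800, only #3 is left; the hammer falls at #5's limit of $56,800.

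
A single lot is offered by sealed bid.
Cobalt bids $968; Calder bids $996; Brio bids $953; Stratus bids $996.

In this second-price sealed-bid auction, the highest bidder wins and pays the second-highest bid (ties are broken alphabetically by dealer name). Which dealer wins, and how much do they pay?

Calder pays $996

Rule: the highest bidder wins and pays the second-highest bid.
Bids ranked: 996 (Calder) > 996 (Stratus) > 968 (Cobalt) > 953 (Brio)
Tie at $996 → Calder wins by tie-break.
Calder is highest; pays the second-highest bid, $996.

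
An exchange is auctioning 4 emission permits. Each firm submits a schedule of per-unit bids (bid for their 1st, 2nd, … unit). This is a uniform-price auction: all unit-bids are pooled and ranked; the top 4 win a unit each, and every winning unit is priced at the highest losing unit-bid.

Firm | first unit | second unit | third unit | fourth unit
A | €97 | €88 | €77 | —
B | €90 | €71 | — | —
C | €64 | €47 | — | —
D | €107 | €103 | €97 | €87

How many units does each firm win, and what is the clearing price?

Merging the schedules and taking the best 4: 107 (D-1), 103 (D-2), 97 (A-1), 97 (D-3)
Highest rejected unit-bid = €90.
Allocation: A 1, D 3.

A 1, D 3; clearing price €90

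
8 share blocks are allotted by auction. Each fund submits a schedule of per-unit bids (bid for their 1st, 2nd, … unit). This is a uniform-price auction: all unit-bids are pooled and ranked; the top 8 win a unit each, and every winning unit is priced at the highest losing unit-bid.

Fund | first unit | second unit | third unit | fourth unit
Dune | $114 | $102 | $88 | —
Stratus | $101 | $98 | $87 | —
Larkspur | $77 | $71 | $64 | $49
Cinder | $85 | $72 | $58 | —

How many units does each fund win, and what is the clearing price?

Pooled unit-bids ranked (top 8): 114 (Dune-1), 102 (Dune-2), 101 (Stratus-1), 98 (Stratus-2), 88 (Dune-3), 87 (Stratus-3), 85 (Cinder-1), 77 (Larkspur-1)
First bid not allocated: $72.
Allocation: Cinder 1, Dune 3, Larkspur 1, Stratus 3.

Cinder 1, Dune 3, Larkspur 1, Stratus 3; clearing price $72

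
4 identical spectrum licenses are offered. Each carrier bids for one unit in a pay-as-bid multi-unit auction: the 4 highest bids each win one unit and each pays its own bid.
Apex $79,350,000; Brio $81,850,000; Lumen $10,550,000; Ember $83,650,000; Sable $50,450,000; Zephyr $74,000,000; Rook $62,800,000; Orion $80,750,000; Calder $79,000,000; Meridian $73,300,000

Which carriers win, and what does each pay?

Bids ranked high→low: 83,650,000 (Ember), 81,850,000 (Brio), 80,750,000 (Orion), 79,350,000 (Apex), 79,000,000 (Calder), 74,000,000 (Zephyr), …
Winners (4 units): Ember, Brio, Orion, Apex.
Each winner pays its own bid: Ember $83,650,000, Brio $81,850,000, Orion $80,750,000, Apex $79,350,000.

Ember $83,650,000, Brio $81,850,000, Orion $80,750,000, Apex $79,350,000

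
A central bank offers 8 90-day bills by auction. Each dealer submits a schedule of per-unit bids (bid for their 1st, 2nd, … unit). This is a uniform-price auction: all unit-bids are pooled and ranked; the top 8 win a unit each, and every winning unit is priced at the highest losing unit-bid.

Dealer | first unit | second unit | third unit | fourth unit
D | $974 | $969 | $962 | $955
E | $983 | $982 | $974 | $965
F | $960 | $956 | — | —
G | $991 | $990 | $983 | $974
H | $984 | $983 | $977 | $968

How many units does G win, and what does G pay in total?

Pooled unit-bids ranked (top 8): 991 (G-1), 990 (G-2), 984 (H-1), 983 (E-1), 983 (G-3), 983 (H-2), 982 (E-2), 977 (H-3)
First bid not allocated: $974.
G wins 3 unit(s) at $974 each.

G: 3 units, pays $2,922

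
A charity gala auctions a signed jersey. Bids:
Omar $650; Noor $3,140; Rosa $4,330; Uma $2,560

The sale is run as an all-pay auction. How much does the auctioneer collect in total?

Bids in order: 4,330 (Rosa) > 3,140 (Noor) > 2,560 (Uma) > 650 (Omar)
Every bidder forfeits their bid regardless of winning.
Revenue = 650 + 3,140 + 4,330 + 2,560 = $10,680.

Total revenue: $10,680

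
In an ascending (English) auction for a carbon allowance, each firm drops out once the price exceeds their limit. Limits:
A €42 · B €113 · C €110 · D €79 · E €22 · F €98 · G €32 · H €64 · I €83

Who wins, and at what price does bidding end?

Limits in order: 113 (B) > 110 (C) > 98 (F) > 83 (I) > 79 (D) > 64 (H) > …
C is the last rival to drop out, at €110; B remains and wins at that price.

B wins at €110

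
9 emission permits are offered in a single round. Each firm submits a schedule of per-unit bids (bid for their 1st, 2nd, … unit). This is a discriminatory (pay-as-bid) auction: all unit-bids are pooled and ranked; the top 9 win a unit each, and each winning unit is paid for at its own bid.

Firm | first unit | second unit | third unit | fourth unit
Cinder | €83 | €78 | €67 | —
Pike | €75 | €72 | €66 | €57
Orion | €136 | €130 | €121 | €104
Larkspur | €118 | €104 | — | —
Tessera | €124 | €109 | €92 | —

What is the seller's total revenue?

Total revenue: €1,038

Merging the schedules and taking the best 9: 136 (Orion-1), 130 (Orion-2), 124 (Tessera-1), 121 (Orion-3), 118 (Larkspur-1), 109 (Tessera-2), 104 (Orion-4), 104 (Larkspur-2), 92 (Tessera-3)
Next rejected bid: €83 (not a price — pay-as-bid).
Each winning unit pays its own bid.
Revenue = 136 + 130 + 124 + 121 + 118 + 109 + 104 + 104 + 92 = €1,038.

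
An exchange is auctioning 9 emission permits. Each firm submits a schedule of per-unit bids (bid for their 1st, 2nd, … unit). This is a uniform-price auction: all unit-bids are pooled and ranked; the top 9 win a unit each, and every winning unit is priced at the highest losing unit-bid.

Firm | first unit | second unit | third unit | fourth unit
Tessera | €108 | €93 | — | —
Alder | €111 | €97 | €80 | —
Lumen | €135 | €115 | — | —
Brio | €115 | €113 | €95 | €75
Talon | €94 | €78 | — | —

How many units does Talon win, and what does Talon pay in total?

Merging the schedules and taking the best 9: 135 (Lumen-1), 115 (Lumen-2), 115 (Brio-1), 113 (Brio-2), 111 (Alder-1), 108 (Tessera-1), 97 (Alder-2), 95 (Brio-3), 94 (Talon-1)
First bid not allocated: €93.
Talon wins 1 unit(s) at €93 each.

Talon: 1 unit, pays €93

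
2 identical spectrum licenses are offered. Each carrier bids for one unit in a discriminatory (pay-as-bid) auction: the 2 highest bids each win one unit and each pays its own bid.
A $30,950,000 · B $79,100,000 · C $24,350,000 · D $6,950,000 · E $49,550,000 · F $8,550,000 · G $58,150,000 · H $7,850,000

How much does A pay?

Bids ranked high→low: 79,100,000 (B), 58,150,000 (G), 49,550,000 (E), 30,950,000 (A), …
The 2 highest are B, G.
A does not win → $0.

A pays $0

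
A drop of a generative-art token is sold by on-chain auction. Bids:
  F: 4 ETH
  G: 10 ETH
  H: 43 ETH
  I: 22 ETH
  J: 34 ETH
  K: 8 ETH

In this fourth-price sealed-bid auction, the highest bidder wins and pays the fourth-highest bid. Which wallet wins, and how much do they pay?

Fourth-price sealed-bid auction: the highest bidder wins and pays the fourth-highest bid.
Bids ranked: 43 (H) > 34 (J) > 22 (I) > 10 (G) > 8 (K) > 4 (F)
H is highest; pays the fourth-highest bid, 10 ETH.

H pays 10 ETH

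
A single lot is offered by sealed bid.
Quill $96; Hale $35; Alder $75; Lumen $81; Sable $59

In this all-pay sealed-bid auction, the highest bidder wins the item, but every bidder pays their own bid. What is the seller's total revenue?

Bids in order: 96 (Quill) > 81 (Lumen) > 75 (Alder) > 59 (Sable) > 35 (Hale)
Quill wins with the top bid; all bids are sunk regardless.
Every bidder forfeits their bid regardless of winning.
Revenue = 96 + 35 + 75 + 81 + 59 = $346.

Total revenue: $346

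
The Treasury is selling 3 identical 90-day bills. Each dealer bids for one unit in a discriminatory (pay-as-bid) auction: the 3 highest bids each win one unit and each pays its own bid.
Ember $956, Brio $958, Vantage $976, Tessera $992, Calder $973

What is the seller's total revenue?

Bids ranked high→low: 992 (Tessera), 976 (Vantage), 973 (Calder), 958 (Brio), 956 (Ember)
Top 3: Tessera, Vantage, Calder.
Total revenue = 992 + 976 + 973 = $2,941.

Total revenue: $2,941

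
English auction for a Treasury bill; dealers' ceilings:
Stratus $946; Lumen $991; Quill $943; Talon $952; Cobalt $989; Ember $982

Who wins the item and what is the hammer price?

Limits ranked: 991 (Lumen) > 989 (Cobalt) > 982 (Ember) > 952 (Talon) > 946 (Stratus) > 943 (Quill)
Once the price passes $989, only Lumen is left; the hammer falls at Cobalt's limit of $989.

Lumen wins at $989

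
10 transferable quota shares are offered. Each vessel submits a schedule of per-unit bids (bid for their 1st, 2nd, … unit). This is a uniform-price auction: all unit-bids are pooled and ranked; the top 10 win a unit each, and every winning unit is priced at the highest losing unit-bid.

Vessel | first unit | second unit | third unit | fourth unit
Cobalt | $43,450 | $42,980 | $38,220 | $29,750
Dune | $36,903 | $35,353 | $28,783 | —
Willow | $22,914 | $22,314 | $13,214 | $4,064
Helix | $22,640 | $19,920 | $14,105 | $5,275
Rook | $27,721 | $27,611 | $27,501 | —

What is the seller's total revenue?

All unit-bids, highest first — top 10: 43,450 (Cobalt-1), 42,980 (Cobalt-2), 38,220 (Cobalt-3), 36,903 (Dune-1), 35,353 (Dune-2), 29,750 (Cobalt-4), 28,783 (Dune-3), 27,721 (Rook-1), 27,611 (Rook-2), 27,501 (Rook-3)
The (k+1)-th unit-bid is $22,914.
Allocation: Cobalt 4, Dune 3, Rook 3. Every unit priced at $22,914.
Revenue = 10 × 22,914 = $229,140.

Total revenue: $229,140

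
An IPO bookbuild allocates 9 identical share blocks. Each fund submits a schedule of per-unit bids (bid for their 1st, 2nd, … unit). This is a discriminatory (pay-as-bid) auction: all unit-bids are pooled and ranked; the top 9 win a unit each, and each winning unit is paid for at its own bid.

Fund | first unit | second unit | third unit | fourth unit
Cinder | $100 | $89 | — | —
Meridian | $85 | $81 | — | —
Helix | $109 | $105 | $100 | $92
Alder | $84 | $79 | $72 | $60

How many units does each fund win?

Alder 1, Cinder 2, Helix 4, Meridian 2

Pooled unit-bids ranked (top 9): 109 (Helix-1), 105 (Helix-2), 100 (Cinder-1), 100 (Helix-3), 92 (Helix-4), 89 (Cinder-2), 85 (Meridian-1), 84 (Alder-1), 81 (Meridian-2)
Next rejected bid: $79 (not a price — pay-as-bid).
Allocation: Alder 1, Cinder 2, Helix 4, Meridian 2.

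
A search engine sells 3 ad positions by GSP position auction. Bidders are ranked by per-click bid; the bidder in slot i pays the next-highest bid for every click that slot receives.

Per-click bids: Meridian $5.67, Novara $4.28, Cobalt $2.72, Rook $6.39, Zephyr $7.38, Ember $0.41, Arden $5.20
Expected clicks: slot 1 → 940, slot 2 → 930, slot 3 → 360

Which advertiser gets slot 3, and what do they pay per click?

Meridian; $5.20 per click

Ranked by bid: $7.38 (Zephyr) > $6.39 (Rook) > $5.67 (Meridian) > $5.20 (Arden) > …
Slot 3 goes to the third-ranked bidder, Meridian, who pays the next bid down: $5.20/click.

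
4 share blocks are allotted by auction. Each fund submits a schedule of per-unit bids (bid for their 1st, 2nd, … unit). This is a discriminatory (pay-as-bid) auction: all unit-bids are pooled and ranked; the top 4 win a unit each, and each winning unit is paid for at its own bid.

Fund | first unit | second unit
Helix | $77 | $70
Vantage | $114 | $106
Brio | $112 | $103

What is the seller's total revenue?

Total revenue: $435

Pooled unit-bids ranked (top 4): 114 (Vantage-1), 112 (Brio-1), 106 (Vantage-2), 103 (Brio-2)
Next rejected bid: $77 (not a price — pay-as-bid).
Each winning unit pays its own bid.
Revenue = 114 + 112 + 106 + 103 = $435.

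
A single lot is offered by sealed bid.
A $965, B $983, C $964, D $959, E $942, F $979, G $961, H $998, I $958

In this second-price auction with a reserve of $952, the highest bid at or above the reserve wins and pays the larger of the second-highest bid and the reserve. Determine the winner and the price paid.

H pays $983

Sorting bids: 998 (H) > 983 (B) > 979 (F) > 965 (A) > 964 (C) > 961 (G) > …
Highest eligible bid: H at $998.
max(second-highest $983, reserve $952) = $983; the reserve does not bind.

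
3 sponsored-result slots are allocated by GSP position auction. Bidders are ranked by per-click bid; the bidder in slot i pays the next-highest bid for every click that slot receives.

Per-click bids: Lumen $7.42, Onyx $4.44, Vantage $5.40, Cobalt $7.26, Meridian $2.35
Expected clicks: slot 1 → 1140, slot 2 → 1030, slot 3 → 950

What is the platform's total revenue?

Total revenue: $18056.40

Sorting advertisers: $7.42 (Lumen) > $7.26 (Cobalt) > $5.40 (Vantage) > $4.44 (Onyx) > …
Slot 1: Lumen pays $7.26 × 1140 = $8276.40
Slot 2: Cobalt pays $5.40 × 1030 = $5562.00
Slot 3: Vantage pays $4.44 × 950 = $4218.00
Total = $18056.40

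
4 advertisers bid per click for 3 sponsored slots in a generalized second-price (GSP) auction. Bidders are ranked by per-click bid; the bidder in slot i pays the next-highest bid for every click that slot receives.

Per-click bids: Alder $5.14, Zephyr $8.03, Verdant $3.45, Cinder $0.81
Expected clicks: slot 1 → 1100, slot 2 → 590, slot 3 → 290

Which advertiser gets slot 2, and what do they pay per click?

Per-click bids in order: $8.03 (Zephyr) > $5.14 (Alder) > $3.45 (Verdant) > $0.81 (Cinder)
Slot 2 goes to the second-ranked bidder, Alder, who pays the next bid down: $3.45/click.

Alder; $3.45 per click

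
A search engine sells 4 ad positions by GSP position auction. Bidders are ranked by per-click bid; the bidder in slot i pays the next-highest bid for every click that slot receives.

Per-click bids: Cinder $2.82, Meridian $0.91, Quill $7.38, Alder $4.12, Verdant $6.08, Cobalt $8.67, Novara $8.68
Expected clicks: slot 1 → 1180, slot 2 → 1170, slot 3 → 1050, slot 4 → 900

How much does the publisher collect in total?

Total revenue: $28957.20

Per-click bids in order: $8.68 (Novara) > $8.67 (Cobalt) > $7.38 (Quill) > $6.08 (Verdant) > $4.12 (Alder) > …
Slot 1: Novara pays $8.67 × 1180 = $10230.60
Slot 2: Cobalt pays $7.38 × 1170 = $8634.60
Slot 3: Quill pays $6.08 × 1050 = $6384.00
Slot 4: Verdant pays $4.12 × 900 = $3708.00
Total = $28957.20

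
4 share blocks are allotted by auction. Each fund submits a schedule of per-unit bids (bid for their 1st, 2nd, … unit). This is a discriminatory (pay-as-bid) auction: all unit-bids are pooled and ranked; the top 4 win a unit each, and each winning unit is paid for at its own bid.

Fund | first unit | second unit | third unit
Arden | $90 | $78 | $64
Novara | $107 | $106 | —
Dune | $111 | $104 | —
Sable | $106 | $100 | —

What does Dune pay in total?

Dune pays $111

Merging the schedules and taking the best 4: 111 (Dune-1), 107 (Novara-1), 106 (Novara-2), 106 (Sable-1)
Next rejected bid: $104 (not a price — pay-as-bid).
Dune's winning unit-bids: 111 = $111.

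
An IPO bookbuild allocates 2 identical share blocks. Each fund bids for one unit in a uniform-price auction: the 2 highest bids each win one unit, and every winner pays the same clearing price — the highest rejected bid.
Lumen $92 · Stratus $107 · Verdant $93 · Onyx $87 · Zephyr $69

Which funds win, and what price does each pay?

Stratus, Verdant; each pays $92

Bids ranked high→low: 107 (Stratus), 93 (Verdant), 92 (Lumen), 87 (Onyx), …
Top 2: Stratus, Verdant.
First losing bid is Lumen's $92, which sets the uniform price.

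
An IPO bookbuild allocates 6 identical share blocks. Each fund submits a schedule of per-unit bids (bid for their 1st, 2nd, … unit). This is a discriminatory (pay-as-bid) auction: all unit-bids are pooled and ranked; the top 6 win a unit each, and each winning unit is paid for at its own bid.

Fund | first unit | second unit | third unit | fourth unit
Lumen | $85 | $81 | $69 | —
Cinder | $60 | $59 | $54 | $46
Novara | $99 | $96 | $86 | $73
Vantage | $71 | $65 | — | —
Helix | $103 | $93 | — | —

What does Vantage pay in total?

Vantage pays $0

Merging the schedules and taking the best 6: 103 (Helix-1), 99 (Novara-1), 96 (Novara-2), 93 (Helix-2), 86 (Novara-3), 85 (Lumen-1)
Next rejected bid: $81 (not a price — pay-as-bid).
Vantage wins no units.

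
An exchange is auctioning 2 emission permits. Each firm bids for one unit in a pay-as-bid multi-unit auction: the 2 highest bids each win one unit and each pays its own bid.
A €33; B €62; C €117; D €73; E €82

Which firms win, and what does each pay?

Sorting: 117 (C), 82 (E), 73 (D), 62 (B), …
Winners (2 units): C, E.
Each winner pays its own bid: C €117, E €82.

C €117, E €82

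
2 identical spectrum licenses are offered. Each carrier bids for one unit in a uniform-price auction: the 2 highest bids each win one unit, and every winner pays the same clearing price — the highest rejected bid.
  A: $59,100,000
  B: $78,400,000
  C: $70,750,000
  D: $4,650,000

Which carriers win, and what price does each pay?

B, C; each pays $59,100,000

Ordering the bids: 78,400,000 (B), 70,750,000 (C), 59,100,000 (A), 4,650,000 (D)
Top 2: B, C.
Highest unsuccessful bid: $59,100,000 → clearing price.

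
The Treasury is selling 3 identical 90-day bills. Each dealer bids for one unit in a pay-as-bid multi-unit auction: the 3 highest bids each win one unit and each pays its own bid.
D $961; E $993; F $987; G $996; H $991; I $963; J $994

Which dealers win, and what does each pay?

Ordering the bids: 996 (G), 994 (J), 993 (E), 991 (H), 987 (F), …
The 3 highest are G, J, E.
Each winner pays its own bid: G $996, J $994, E $993.

G $996, J $994, E $993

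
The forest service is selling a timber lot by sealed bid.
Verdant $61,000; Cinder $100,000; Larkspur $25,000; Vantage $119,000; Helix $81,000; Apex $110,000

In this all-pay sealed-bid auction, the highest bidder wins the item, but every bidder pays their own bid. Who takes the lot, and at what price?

Rule: the highest bidder wins the item, but every bidder pays their own bid.
Bids in order: 119,000 (Vantage) > 110,000 (Apex) > 100,000 (Cinder) > 81,000 (Helix) > 61,000 (Verdant) > 25,000 (Larkspur)
Vantage is highest and takes the item; every bidder forfeits their bid.

Vantage pays $119,000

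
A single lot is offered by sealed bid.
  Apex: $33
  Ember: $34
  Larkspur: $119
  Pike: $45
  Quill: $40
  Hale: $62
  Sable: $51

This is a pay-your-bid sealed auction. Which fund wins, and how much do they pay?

Sorting bids: 119 (Larkspur) > 62 (Hale) > 51 (Sable) > 45 (Pike) > 40 (Quill) > 34 (Ember) > …
Larkspur has the highest bid and pays exactly that: $119.

Larkspur pays $119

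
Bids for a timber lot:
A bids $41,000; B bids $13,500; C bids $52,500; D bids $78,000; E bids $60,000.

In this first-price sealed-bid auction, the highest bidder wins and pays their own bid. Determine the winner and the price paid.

D pays $78,000

Sorting bids: 78,000 (D) > 60,000 (E) > 52,500 (C) > 41,000 (A) > 13,500 (B)
D is highest → pays own bid, $78,000.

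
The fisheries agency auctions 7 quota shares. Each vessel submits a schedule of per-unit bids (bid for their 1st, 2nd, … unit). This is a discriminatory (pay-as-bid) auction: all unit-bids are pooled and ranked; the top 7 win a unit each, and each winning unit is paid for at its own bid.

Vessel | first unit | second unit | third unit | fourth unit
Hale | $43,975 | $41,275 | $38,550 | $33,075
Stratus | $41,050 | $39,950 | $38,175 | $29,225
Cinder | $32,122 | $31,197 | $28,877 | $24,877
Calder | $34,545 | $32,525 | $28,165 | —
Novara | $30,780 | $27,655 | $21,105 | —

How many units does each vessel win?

Calder 1, Hale 3, Stratus 3

Pooled unit-bids ranked (top 7): 43,975 (Hale-1), 41,275 (Hale-2), 41,050 (Stratus-1), 39,950 (Stratus-2), 38,550 (Hale-3), 38,175 (Stratus-3), 34,545 (Calder-1)
Next rejected bid: $33,075 (not a price — pay-as-bid).
Allocation: Calder 1, Hale 3, Stratus 3.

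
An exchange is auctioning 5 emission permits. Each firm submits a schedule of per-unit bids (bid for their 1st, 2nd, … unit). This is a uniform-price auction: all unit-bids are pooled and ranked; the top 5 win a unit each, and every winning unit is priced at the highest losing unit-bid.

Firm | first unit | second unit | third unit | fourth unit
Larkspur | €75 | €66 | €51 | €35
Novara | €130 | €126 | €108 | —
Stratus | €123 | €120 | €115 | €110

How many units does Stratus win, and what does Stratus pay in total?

Stratus: 3 units, pays €330

Pooled unit-bids ranked (top 5): 130 (Novara-1), 126 (Novara-2), 123 (Stratus-1), 120 (Stratus-2), 115 (Stratus-3)
First bid not allocated: €110.
Stratus wins 3 unit(s) at €110 each.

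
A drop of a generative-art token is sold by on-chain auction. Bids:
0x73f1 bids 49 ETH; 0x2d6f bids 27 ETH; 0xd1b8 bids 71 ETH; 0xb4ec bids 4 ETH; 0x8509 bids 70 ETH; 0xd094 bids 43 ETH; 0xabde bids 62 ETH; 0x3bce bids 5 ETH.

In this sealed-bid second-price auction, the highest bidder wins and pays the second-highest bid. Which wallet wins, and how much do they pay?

Rule: the highest bidder wins and pays the second-highest bid.
Bids in order: 71 (0xd1b8) > 70 (0x8509) > 62 (0xabde) > 49 (0x73f1) > 43 (0xd094) > 27 (0x2d6f) > …
0xd1b8 wins with the highest bid; price is set by the runner-up at 70 ETH.

0xd1b8 pays 70 ETH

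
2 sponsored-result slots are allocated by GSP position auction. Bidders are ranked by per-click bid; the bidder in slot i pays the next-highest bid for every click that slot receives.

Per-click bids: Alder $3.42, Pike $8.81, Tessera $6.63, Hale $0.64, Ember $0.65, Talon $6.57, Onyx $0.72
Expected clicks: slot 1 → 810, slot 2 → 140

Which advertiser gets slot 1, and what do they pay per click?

Pike; $6.63 per click

Per-click bids in order: $8.81 (Pike) > $6.63 (Tessera) > $6.57 (Talon) > …
Slot 1 goes to the first-ranked bidder, Pike, who pays the next bid down: $6.63/click.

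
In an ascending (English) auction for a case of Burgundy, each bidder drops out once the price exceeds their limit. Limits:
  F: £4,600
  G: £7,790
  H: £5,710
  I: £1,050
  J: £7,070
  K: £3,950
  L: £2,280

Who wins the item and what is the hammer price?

G wins at £7,070

Limits in order: 7,790 (G) > 7,070 (J) > 5,710 (H) > 4,600 (F) > 3,950 (K) > 2,280 (L) > …
J is the last rival to drop out, at £7,070; G remains and wins at that price.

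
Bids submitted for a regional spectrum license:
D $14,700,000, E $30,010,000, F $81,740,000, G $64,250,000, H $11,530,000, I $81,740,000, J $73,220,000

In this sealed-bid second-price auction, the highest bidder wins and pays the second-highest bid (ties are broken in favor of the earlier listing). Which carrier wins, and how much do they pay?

Sealed-bid second-price auction: the highest bidder wins and pays the second-highest bid.
Sorting bids: 81,740,000 (F) > 81,740,000 (I) > 73,220,000 (J) > 64,250,000 (G) > 30,010,000 (E) > 14,700,000 (D) > …
Tie at $81,740,000 → F wins by tie-break.
F wins with the highest bid; price is set by the runner-up at $81,740,000.

F pays $81,740,000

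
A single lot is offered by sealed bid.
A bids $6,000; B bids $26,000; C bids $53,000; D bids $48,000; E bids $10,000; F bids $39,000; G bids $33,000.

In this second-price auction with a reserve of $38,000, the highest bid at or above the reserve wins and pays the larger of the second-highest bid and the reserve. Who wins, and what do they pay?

C pays $48,000

Rule: the highest bid at or above the reserve wins and pays the larger of the second-highest bid and the reserve.
Sorting bids: 53,000 (C) > 48,000 (D) > 39,000 (F) > 33,000 (G) > 26,000 (B) > 10,000 (E) > …
Highest eligible bid: C at $53,000.
Second-highest bid $48,000 exceeds the reserve $38,000 → payment $48,000.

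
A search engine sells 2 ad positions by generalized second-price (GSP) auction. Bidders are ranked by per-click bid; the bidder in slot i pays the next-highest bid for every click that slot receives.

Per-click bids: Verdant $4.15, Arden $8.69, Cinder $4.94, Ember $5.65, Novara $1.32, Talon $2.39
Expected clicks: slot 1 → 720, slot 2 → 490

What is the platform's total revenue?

Total revenue: $6488.60

Per-click bids in order: $8.69 (Arden) > $5.65 (Ember) > $4.94 (Cinder) > …
Slot 1: Arden pays $5.65 × 720 = $4068.00
Slot 2: Ember pays $4.94 × 490 = $2420.60
Total = $6488.60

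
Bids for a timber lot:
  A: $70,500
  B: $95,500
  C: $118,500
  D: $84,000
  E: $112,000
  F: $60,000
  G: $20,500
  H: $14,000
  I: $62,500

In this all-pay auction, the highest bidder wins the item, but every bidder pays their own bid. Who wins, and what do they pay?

Rule: the highest bidder wins the item, but every bidder pays their own bid.
Bids in order: 118,500 (C) > 112,000 (E) > 95,500 (B) > 84,000 (D) > 70,500 (A) > 62,500 (I) > …
C is highest and takes the item; every bidder forfeits their bid.

C pays $118,500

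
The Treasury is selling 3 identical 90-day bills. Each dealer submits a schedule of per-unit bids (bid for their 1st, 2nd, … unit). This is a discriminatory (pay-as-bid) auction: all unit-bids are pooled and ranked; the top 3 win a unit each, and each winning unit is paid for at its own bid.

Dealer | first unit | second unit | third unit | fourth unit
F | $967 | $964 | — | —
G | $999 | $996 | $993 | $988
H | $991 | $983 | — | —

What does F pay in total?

Merging the schedules and taking the best 3: 999 (G-1), 996 (G-2), 993 (G-3)
Next rejected bid: $991 (not a price — pay-as-bid).
F wins no units.

F pays $0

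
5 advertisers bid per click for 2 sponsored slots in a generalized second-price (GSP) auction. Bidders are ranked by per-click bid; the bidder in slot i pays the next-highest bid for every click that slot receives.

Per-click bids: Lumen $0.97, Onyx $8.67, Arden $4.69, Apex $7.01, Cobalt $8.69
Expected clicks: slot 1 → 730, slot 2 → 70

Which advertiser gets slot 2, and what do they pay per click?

Onyx; $7.01 per click

Sorting advertisers: $8.69 (Cobalt) > $8.67 (Onyx) > $7.01 (Apex) > …
Slot 2 goes to the second-ranked bidder, Onyx, who pays the next bid down: $7.01/click.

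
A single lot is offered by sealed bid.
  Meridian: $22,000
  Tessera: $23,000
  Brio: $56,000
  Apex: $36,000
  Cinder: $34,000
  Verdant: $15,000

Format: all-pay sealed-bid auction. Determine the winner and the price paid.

Brio pays $56,000

Bids ranked: 56,000 (Brio) > 36,000 (Apex) > 34,000 (Cinder) > 23,000 (Tessera) > 22,000 (Meridian) > 15,000 (Verdant)
Brio wins with the top bid; all bids are sunk regardless.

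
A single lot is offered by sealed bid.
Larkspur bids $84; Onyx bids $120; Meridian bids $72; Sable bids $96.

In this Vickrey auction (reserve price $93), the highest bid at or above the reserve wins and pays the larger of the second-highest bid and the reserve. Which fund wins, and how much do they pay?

Sorting bids: 120 (Onyx) > 96 (Sable) > 84 (Larkspur) > 72 (Meridian)
Onyx has the top bid at or above the reserve ($120).
max(second-highest $96, reserve $93) = $96; the reserve does not bind.

Onyx pays $96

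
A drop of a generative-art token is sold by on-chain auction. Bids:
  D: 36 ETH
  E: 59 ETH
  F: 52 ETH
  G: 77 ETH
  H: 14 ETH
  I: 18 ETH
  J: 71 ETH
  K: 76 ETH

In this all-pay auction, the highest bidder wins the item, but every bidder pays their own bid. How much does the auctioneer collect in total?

All-pay auction: the highest bidder wins the item, but every bidder pays their own bid.
Sorting bids: 77 (G) > 76 (K) > 71 (J) > 59 (E) > 52 (F) > 36 (D) > …
Every bidder forfeits their bid regardless of winning.
Revenue = 36 + 59 + 52 + 77 + 14 + 18 + 71 + 76 = 403 ETH.

Total revenue: 403 ETH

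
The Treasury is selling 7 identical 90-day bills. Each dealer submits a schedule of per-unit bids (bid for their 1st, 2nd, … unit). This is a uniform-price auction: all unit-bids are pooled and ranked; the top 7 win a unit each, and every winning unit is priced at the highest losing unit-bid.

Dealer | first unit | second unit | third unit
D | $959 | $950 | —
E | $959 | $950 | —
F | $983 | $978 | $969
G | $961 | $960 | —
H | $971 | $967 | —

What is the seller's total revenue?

All unit-bids, highest first — top 7: 983 (F-1), 978 (F-2), 971 (H-1), 969 (F-3), 967 (H-2), 961 (G-1), 960 (G-2)
Highest rejected unit-bid = $959.
Allocation: F 3, G 2, H 2. Every unit priced at $959.
Revenue = 7 × 959 = $6,713.

Total revenue: $6,713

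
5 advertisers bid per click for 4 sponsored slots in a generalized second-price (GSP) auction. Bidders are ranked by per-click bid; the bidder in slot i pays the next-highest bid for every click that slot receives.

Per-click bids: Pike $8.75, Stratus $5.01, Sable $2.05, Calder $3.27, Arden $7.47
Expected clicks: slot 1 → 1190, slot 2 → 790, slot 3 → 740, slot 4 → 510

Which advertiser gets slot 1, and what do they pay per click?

Ranked by bid: $8.75 (Pike) > $7.47 (Arden) > $5.01 (Stratus) > $3.27 (Calder) > $2.05 (Sable)
Slot 1 goes to the first-ranked bidder, Pike, who pays the next bid down: $7.47/click.

Pike; $7.47 per click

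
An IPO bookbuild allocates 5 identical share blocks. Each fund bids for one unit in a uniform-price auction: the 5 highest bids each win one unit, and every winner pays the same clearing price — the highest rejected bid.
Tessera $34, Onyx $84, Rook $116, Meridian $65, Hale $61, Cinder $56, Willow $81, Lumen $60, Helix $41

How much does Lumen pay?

Ordering the bids: 116 (Rook), 84 (Onyx), 81 (Willow), 65 (Meridian), 61 (Hale), 60 (Lumen), 56 (Cinder), …
Top 5: Rook, Onyx, Willow, Meridian, Hale.
Clearing price = highest rejected bid = $60.
Lumen does not win → pays $0.

Lumen pays $0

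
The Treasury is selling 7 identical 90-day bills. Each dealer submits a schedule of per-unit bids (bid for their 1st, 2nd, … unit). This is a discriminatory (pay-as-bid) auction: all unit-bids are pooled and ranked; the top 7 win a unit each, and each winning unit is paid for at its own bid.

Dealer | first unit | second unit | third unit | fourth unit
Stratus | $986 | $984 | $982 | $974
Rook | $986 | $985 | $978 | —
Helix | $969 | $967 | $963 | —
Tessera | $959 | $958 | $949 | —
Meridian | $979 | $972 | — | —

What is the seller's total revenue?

Pooled unit-bids ranked (top 7): 986 (Stratus-1), 986 (Rook-1), 985 (Rook-2), 984 (Stratus-2), 982 (Stratus-3), 979 (Meridian-1), 978 (Rook-3)
Next rejected bid: $974 (not a price — pay-as-bid).
Each winning unit pays its own bid.
Revenue = 986 + 986 + 985 + 984 + 982 + 979 + 978 = $6,880.

Total revenue: $6,880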